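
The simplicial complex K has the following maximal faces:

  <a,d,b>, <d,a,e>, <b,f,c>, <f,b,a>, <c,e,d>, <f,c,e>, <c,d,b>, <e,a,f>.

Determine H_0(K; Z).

Fix the vertex order a < b < c < d < e < f and write every simplex with vertices in increasing order. Then dim K = 2 and the simplices of K are:

  0-simplices (6): a, b, c, d, e, f
  1-simplices (12): ab, ad, ae, af, bc, bd, bf, cd, ce, cf, de, ef
  2-simplices (8): abd, abf, ade, aef, bcd, bcf, cde, cef

so the chain groups are C_0 ≅ Z^6, C_1 ≅ Z^12, C_2 ≅ Z^8.

∂_1: C_1 → C_0 is given by ∂[p,q] = [q] − [p].
The 6×12 boundary matrix has rank 5 and Smith normal form diag(1,1,1,1,1).

∂_2: C_2 → C_1 sends each 2-simplex [p,q,r] to [q,r] − [p,r] + [p,q]. For instance
  ∂bcd = cd − bd + bc,
  ∂aef = ef − af + ae.
The 12×8 boundary matrix has rank 7 and Smith normal form diag(1,1,1,1,1,1,1).

From H_k ≅ ker(∂_k) / im(∂_{k+1}) we obtain:

  H_0: rank C_0 − rank ∂_1 = 6 − 5 = 1, and the invariant factors of ∂_1 are all 1, so H_0 = Z.

H_0 = Z.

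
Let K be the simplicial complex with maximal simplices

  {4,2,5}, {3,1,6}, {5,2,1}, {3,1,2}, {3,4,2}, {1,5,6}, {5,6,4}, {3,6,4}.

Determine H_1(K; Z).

Order the vertices as 1 < 2 < 3 < 4 < 5 < 6. Listing each simplex with vertices in this order, K has dimension 2 with simplices:

  0-simplices (6): [1], [2], [3], [4], [5], [6]
  1-simplices (12): [1,2], [1,3], [1,5], [1,6], [2,3], [2,4], [2,5], [3,4], [3,6], [4,5], [4,6], [5,6]
  2-simplices (8): [1,2,3], [1,2,5], [1,3,6], [1,5,6], [2,3,4], [2,4,5], [3,4,6], [4,5,6]

so the chain groups are C_0 ≅ Z^6, C_1 ≅ Z^12, C_2 ≅ Z^8.

The boundary map ∂_1: C_1 → C_0 is given by ∂[p,q] = [q] − [p].
This gives a 6×12 integer matrix of rank 5; reducing to Smith normal form yields diagonal entries (1,1,1,1,1).

The boundary map ∂_2: C_2 → C_1 maps a triangle to the signed sum of its edges. For instance
  ∂[3,4,6] = [4,6] − [3,6] + [3,4],
  ∂[1,3,6] = [3,6] − [1,6] + [1,3].
As a 12×8 matrix over Z this has rank 7, with invariant factors (1,1,1,1,1,1,1).

Reading off H_k = ker ∂_k / im ∂_{k+1}:

  H_1: rank ker ∂_1 − rank ∂_2 = (12 − 5) − 7 = 0, and the invariant factors of ∂_2 are all 1, so H_1 ≅ 0.

H_1 = 0.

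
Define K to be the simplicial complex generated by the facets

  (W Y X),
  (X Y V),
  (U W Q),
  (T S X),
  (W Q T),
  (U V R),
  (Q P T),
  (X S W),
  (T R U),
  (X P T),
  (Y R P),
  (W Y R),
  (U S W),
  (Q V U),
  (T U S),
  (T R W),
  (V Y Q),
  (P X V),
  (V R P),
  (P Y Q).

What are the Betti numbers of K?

Take the total order P < Q < R < S < T < U < V < W < X < Y on the vertex set. Then K (dimension 2) consists of the simplices:

  0-simplices (10): P, Q, R, S, T, U, V, W, X, Y
  1-simplices (30): PQ, PR, PT, PV, PX, PY, QT, QU, QV, QW, QY, RT, RU, RV, RW, RY, ST, SU, SW, SX, TU, TW, TX, UV, UW, VX, VY, WX, WY, XY
  2-simplices (20): PQT, PQY, PRV, PRY, PTX, PVX, QTW, QUV, QUW, QVY, RTU, RTW, RUV, RWY, STU, STX, SUW, SWX, VXY, WXY

so the chain groups are C_0 ≅ Z^10, C_1 ≅ Z^30, C_2 ≅ Z^20.

∂_1: C_1 → C_0 maps an edge to its endpoints' difference, ∂[p,q] = q − p.
The resulting 10×30 matrix has rank 9, and its Smith normal form has invariant factors (1,1,1,1,1,1,1,1,1).

Boundary ∂_2: C_2 → C_1 maps a triangle to the signed sum of its edges. For instance
  ∂SWX = WX − SX + SW,
  ∂STX = TX − SX + ST.
The 30×20 boundary matrix has rank 20 and Smith normal form diag(1,1,1,1,1,1,1,1,1,1,1,1,1,1,1,1,1,1,1,2).

From H_k ≅ ker(∂_k) / im(∂_{k+1}) we obtain:

  H_0: rank C_0 − rank ∂_1 = 10 − 9 = 1, and the invariant factors of ∂_1 are all 1, so H_0 ≅ Z.
  H_1: rank ker ∂_1 − rank ∂_2 = (30 − 9) − 20 = 1, and ∂_2 has invariant factor 2 > 1, so H_1 ≅ Z ⊕ Z_2.
  H_2: rank ker ∂_2 − rank ∂_3 = (20 − 20) − 0 = 0, and there is no ∂_3, so H_2 ≅ 0.

As a check, the Euler characteristic is 10 − 30 + 20 = 0, which agrees with 1 − 1 + 0 = 0.
(K is a triangulation of the Klein bottle.)

Hence the Betti numbers are b_0 = 1, b_1 = 1, b_2 = 0.

b_0 = 1, b_1 = 1, b_2 = 0.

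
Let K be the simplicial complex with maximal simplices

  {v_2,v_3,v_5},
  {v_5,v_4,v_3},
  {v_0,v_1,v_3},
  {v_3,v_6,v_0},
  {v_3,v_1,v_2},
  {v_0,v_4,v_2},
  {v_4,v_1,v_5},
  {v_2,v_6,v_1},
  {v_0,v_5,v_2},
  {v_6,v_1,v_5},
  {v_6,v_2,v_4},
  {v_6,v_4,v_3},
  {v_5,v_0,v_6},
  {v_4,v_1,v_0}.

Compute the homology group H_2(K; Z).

H_2 ≅ Z.

Order the vertices as v_0 < v_1 < v_2 < v_3 < v_4 < v_5 < v_6. Listing each simplex with vertices in this order, K has dimension 2 with simplices:

  0-simplices (7): [v_0], [v_1], [v_2], [v_3], [v_4], [v_5], [v_6]
  1-simplices (21): (21 of them)
  2-simplices (14): (14 of them)

so the chain groups are C_0 ≅ Z^7, C_1 ≅ Z^21, C_2 ≅ Z^14.

The boundary map ∂_1: C_1 → C_0 maps an edge to its endpoints' difference, ∂[p,q] = q − p.
As a 7×21 matrix over Z this has rank 6, with invariant factors (1,1,1,1,1,1).

Boundary ∂_2: C_2 → C_1 maps a triangle to the signed sum of its edges. For instance
  ∂[v_1,v_5,v_6] = [v_5,v_6] − [v_1,v_6] + [v_1,v_5],
  ∂[v_1,v_2,v_6] = [v_2,v_6] − [v_1,v_6] + [v_1,v_2].
The resulting 21×14 matrix has rank 13, and its Smith normal form has invariant factors (1,1,1,1,1,1,1,1,1,1,1,1,1).

Computing H_k = (kernel of ∂_k) / (image of ∂_{k+1}):

  H_2: rank ker ∂_2 − rank ∂_3 = (14 − 13) − 0 = 1, and there is no ∂_3, so H_2 ≅ Z.

(K is a triangulation of the torus T^2.)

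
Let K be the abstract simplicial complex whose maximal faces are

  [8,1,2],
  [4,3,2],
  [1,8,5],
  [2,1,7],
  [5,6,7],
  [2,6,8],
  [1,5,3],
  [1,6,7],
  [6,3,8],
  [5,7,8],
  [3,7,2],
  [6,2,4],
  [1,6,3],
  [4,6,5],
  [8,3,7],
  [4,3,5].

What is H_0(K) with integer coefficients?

Take the total order 1 < 2 < 3 < 4 < 5 < 6 < 7 < 8 on the vertex set. Then K (dimension 2) consists of the simplices:

  0-simplices (8): [1], [2], [3], [4], [5], [6], [7], [8]
  1-simplices (24): (24 of them)
  2-simplices (16): [1,2,7], [1,2,8], [1,3,5], [1,3,6], [1,5,8], [1,6,7], [2,3,4], [2,3,7], [2,4,6], [2,6,8], [3,4,5], [3,6,8], [3,7,8], [4,5,6], [5,6,7], [5,7,8]

giving chain groups C_0 ≅ Z^8, C_1 ≅ Z^24, C_2 ≅ Z^16.

The boundary map ∂_1: C_1 → C_0 sends each edge [p,q] (with p < q) to q − p. For instance
  ∂[6,7] = [7] − [6].
This gives a 8×24 integer matrix of rank 7; reducing to Smith normal form yields diagonal entries (1,1,1,1,1,1,1).

Boundary ∂_2: C_2 → C_1 acts by ∂[p,q,r] = [q,r] − [p,r] + [p,q]. For instance
  ∂[5,7,8] = [7,8] − [5,8] + [5,7],
  ∂[2,4,6] = [4,6] − [2,6] + [2,4].
The resulting 24×16 matrix has rank 15, and its Smith normal form has invariant factors (1,1,1,1,1,1,1,1,1,1,1,1,1,1,1).

Now H_k = ker ∂_k / im ∂_{k+1}, so:

  H_0: rank C_0 − rank ∂_1 = 8 − 7 = 1, and the invariant factors of ∂_1 are all 1, so H_0 ≅ Z.

(K is a triangulation of the torus T^2.)

H_0 ≅ Z.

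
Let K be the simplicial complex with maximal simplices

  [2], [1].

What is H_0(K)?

K has 2 vertices.
rank ∂_0 = 0, rank ∂_1 = 0 ⇒ b_0 = 2 − 0 − 0 = 2. So H_0 ≅ Z^2.

H_0 = Z^2.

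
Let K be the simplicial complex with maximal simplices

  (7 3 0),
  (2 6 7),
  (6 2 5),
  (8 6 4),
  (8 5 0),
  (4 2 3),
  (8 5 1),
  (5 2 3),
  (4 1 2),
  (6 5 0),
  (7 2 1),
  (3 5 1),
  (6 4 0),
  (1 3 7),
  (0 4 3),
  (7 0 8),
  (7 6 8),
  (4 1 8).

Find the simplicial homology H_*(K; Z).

H_0 = Z,  H_1 = Z ⊕ Z_2,  H_2 = 0.

Order the vertices as 0 < 1 < 2 < 3 < 4 < 5 < 6 < 7 < 8. Listing each simplex with vertices in this order, K has dimension 2 with simplices:

  0-simplices (9): [0], [1], [2], [3], [4], [5], [6], [7], [8]
  1-simplices (27): (27 of them)
  2-simplices (18): [0,3,4], [0,3,7], [0,4,6], [0,5,6], [0,5,8], [0,7,8], [1,2,4], [1,2,7], [1,3,5], [1,3,7], [1,4,8], [1,5,8], [2,3,4], [2,3,5], [2,5,6], [2,6,7], [4,6,8], [6,7,8]

giving chain groups C_0 ≅ Z^9, C_1 ≅ Z^27, C_2 ≅ Z^18.

Boundary ∂_1: C_1 → C_0 is given by ∂[p,q] = [q] − [p].
As a 9×27 matrix over Z this has rank 8, with invariant factors (1,1,1,1,1,1,1,1).

Boundary ∂_2: C_2 → C_1 acts by ∂[p,q,r] = [q,r] − [p,r] + [p,q]. For instance
  ∂[0,3,7] = [3,7] − [0,7] + [0,3],
  ∂[4,6,8] = [6,8] − [4,8] + [4,6].
The 27×18 boundary matrix has rank 18 and Smith normal form diag(1,1,1,1,1,1,1,1,1,1,1,1,1,1,1,1,1,2).

Reading off H_k = ker ∂_k / im ∂_{k+1}:

  H_0: rank C_0 − rank ∂_1 = 9 − 8 = 1, and the invariant factors of ∂_1 are all 1, so H_0 = Z.
  H_1: rank ker ∂_1 − rank ∂_2 = (27 − 8) − 18 = 1, and ∂_2 has invariant factor 2 > 1, so H_1 = Z ⊕ Z_2.
  H_2: rank ker ∂_2 − rank ∂_3 = (18 − 18) − 0 = 0, and there is no ∂_3, so H_2 = 0.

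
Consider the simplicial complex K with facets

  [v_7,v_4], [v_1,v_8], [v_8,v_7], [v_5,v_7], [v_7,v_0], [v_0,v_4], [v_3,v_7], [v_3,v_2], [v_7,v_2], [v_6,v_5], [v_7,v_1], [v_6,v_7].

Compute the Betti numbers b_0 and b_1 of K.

b_0 = 1, b_1 = 4.

Order the vertices as v_0 < v_1 < v_2 < v_3 < v_4 < v_5 < v_6 < v_7 < v_8. Listing each simplex with vertices in this order, K has dimension 1 with simplices:

  0-simplices (9): [v_0], [v_1], [v_2], [v_3], [v_4], [v_5], [v_6], [v_7], [v_8]
  1-simplices (12): [v_0,v_4], [v_0,v_7], [v_1,v_7], [v_1,v_8], [v_2,v_3], [v_2,v_7], [v_3,v_7], [v_4,v_7], [v_5,v_6], [v_5,v_7], [v_6,v_7], [v_7,v_8]

so the chain groups are C_0 ≅ Z^9, C_1 ≅ Z^12.

∂_1: C_1 → C_0 maps an edge to its endpoints' difference, ∂[p,q] = q − p.
As a 9×12 matrix over Z this has rank 8, with invariant factors (1,1,1,1,1,1,1,1).

Computing H_k = (kernel of ∂_k) / (image of ∂_{k+1}):

  H_0: rank C_0 − rank ∂_1 = 9 − 8 = 1, and the invariant factors of ∂_1 are all 1, so H_0 ≅ Z.
  H_1: rank ker ∂_1 − rank ∂_2 = (12 − 8) − 0 = 4, and there is no ∂_2, so H_1 ≅ Z^4.

As a check, the Euler characteristic is 9 − 12 = -3, which agrees with 1 − 4 = -3.
(K is a triangulation of a wedge of 4 circles.)

Hence the Betti numbers are b_0 = 1, b_1 = 4.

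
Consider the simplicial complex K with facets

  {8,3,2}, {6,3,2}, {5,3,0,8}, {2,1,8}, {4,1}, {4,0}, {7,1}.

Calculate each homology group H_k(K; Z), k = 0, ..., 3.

Fix the vertex order 0 < 1 < 2 < 3 < 4 < 5 < 6 < 7 < 8 and write every simplex with vertices in increasing order. Then dim K = 3 and the simplices of K are:

  0-simplices (9): [0], [1], [2], [3], [4], [5], [6], [7], [8]
  1-simplices (15): [0,3], [0,4], [0,5], [0,8], [1,2], [1,4], [1,7], [1,8], [2,3], [2,6], [2,8], [3,5], [3,6], [3,8], [5,8]
  2-simplices (7): [0,3,5], [0,3,8], [0,5,8], [1,2,8], [2,3,6], [2,3,8], [3,5,8]
  3-simplices (1): [0,3,5,8]

giving chain groups C_0 ≅ Z^9, C_1 ≅ Z^15, C_2 ≅ Z^7, C_3 ≅ Z^1.

The boundary map ∂_1: C_1 → C_0 sends each edge [p,q] (with p < q) to q − p.
This gives a 9×15 integer matrix of rank 8; reducing to Smith normal form yields diagonal entries (1,1,1,1,1,1,1,1).

∂_2: C_2 → C_1 maps a triangle to the signed sum of its edges. For instance
  ∂[3,5,8] = [5,8] − [3,8] + [3,5],
  ∂[2,3,8] = [3,8] − [2,8] + [2,3].
As a 15×7 matrix over Z this has rank 6, with invariant factors (1,1,1,1,1,1).

∂_3: C_3 → C_2 sends each 3-simplex σ to the alternating sum Σ_i (−1)^i (σ with its i-th vertex removed). For instance
  ∂[0,3,5,8] = [3,5,8] − [0,5,8] + [0,3,8] − [0,3,5].
This gives a 7×1 integer matrix of rank 1; reducing to Smith normal form yields diagonal entries (1).

Now H_k = ker ∂_k / im ∂_{k+1}, so:

  H_0: rank C_0 − rank ∂_1 = 9 − 8 = 1, and the invariant factors of ∂_1 are all 1, so H_0 = Z.
  H_1: rank ker ∂_1 − rank ∂_2 = (15 − 8) − 6 = 1, and the invariant factors of ∂_2 are all 1, so H_1 = Z.
  H_2: rank ker ∂_2 − rank ∂_3 = (7 − 6) − 1 = 0, and the invariant factors of ∂_3 are all 1, so H_2 = 0.
  H_3: rank ker ∂_3 − rank ∂_4 = (1 − 1) − 0 = 0, and there is no ∂_4, so H_3 = 0.

As a check, the Euler characteristic is 9 − 15 + 7 − 1 = 0, which agrees with 1 − 1 + 0 − 0 = 0.

H_0 ≅ Z,  H_1 ≅ Z,  H_2 = 0,  H_3 = 0.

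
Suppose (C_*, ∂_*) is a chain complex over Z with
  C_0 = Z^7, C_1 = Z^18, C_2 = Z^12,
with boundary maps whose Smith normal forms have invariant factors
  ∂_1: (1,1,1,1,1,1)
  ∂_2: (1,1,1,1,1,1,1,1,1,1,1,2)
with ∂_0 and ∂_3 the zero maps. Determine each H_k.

H_0 ≅ Z,  H_1 ≅ Z/2Z,  H_2 = 0.

H_0: b_0 = 7 − 0 − 6 = 1; torsion from ∂_1 factors > 1: none. So H_0 ≅ Z.
H_1: b_1 = 18 − 6 − 12 = 0; torsion from ∂_2 factors > 1: [2]. So H_1 ≅ Z/2Z.
H_2: b_2 = 12 − 12 − 0 = 0; torsion from ∂_3 factors > 1: none. So H_2 ≅ 0.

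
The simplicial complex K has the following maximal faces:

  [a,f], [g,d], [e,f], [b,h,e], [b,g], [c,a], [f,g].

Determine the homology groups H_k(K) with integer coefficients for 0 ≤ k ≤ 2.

H_0 ≅ Z,  H_1 ≅ Z,  H_2 = 0.

K has 8 vertices, 9 edges, 1 triangle.
rank ∂_0 = 0, rank ∂_1 = 7 ⇒ b_0 = 8 − 0 − 7 = 1; all invariant factors of ∂_1 are 1 so no torsion. So H_0 = Z.
rank ∂_1 = 7, rank ∂_2 = 1 ⇒ b_1 = 9 − 7 − 1 = 1; all invariant factors of ∂_2 are 1 so no torsion. So H_1 = Z.
rank ∂_2 = 1, rank ∂_3 = 0 ⇒ b_2 = 1 − 1 − 0 = 0. So H_2 = 0.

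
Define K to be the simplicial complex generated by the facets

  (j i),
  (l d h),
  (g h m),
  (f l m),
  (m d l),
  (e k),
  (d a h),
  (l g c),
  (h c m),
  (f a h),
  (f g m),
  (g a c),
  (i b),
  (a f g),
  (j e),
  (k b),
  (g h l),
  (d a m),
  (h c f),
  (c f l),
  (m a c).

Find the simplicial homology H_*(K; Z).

H_0 = Z^2,  H_1 = Z^3,  H_2 = Z.

Take the total order a < b < c < d < e < f < g < h < i < j < k < l < m on the vertex set. Then K (dimension 2) consists of the simplices:

  0-simplices (13): a, b, c, d, e, f, g, h, i, j, k, l, m
  1-simplices (29): ac, ad, af, ag, ah, am, bi, bk, cf, cg, ch, cl, cm, dh, dl, dm, ej, ek, fg, fh, fl, fm, gh, gl, gm, hl, hm, ij, lm
  2-simplices (16): acg, acm, adh, adm, afg, afh, cfh, cfl, cgl, chm, dhl, dlm, fgm, flm, ghl, ghm

giving chain groups C_0 ≅ Z^13, C_1 ≅ Z^29, C_2 ≅ Z^16.

∂_1: C_1 → C_0 is given by ∂[p,q] = [q] − [p]. For instance
  ∂gm = m − g.
The 13×29 boundary matrix has rank 11 and Smith normal form diag(1,1,1,1,1,1,1,1,1,1,1).

Boundary ∂_2: C_2 → C_1 sends each 2-simplex [p,q,r] to [q,r] − [p,r] + [p,q]. For instance
  ∂cfl = fl − cl + cf,
  ∂cfh = fh − ch + cf.
This gives a 29×16 integer matrix of rank 15; reducing to Smith normal form yields diagonal entries (1,1,1,1,1,1,1,1,1,1,1,1,1,1,1).

Computing H_k = (kernel of ∂_k) / (image of ∂_{k+1}):

  H_0: rank C_0 − rank ∂_1 = 13 − 11 = 2, and the invariant factors of ∂_1 are all 1, so H_0 ≅ Z^2.
  H_1: rank ker ∂_1 − rank ∂_2 = (29 − 11) − 15 = 3, and the invariant factors of ∂_2 are all 1, so H_1 ≅ Z^3.
  H_2: rank ker ∂_2 − rank ∂_3 = (16 − 15) − 0 = 1, and there is no ∂_3, so H_2 ≅ Z.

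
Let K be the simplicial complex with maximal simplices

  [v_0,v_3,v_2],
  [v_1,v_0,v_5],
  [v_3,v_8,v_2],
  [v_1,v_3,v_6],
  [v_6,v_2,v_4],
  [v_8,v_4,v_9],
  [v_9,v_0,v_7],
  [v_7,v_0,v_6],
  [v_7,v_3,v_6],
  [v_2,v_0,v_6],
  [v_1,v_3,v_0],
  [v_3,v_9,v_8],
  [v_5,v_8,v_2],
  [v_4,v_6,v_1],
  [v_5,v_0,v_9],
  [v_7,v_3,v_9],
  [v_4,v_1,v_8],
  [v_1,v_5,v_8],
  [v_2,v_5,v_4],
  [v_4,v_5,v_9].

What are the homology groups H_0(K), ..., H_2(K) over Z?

H_0 = Z,  H_1 = Z × Z/2,  H_2 = 0.

We work with the vertex ordering v_0 < v_1 < v_2 < v_3 < v_4 < v_5 < v_6 < v_7 < v_8 < v_9. The simplices of K, each written with vertices in increasing order, are:

  0-simplices (10): [v_0], [v_1], [v_2], [v_3], [v_4], [v_5], [v_6], [v_7], [v_8], [v_9]
  1-simplices (30): (30 of them)
  2-simplices (20): (20 of them)

so the chain groups are C_0 ≅ Z^10, C_1 ≅ Z^30, C_2 ≅ Z^20.

∂_1: C_1 → C_0 is given by ∂[p,q] = [q] − [p].
This gives a 10×30 integer matrix of rank 9; reducing to Smith normal form yields diagonal entries (1,1,1,1,1,1,1,1,1).

The boundary map ∂_2: C_2 → C_1 maps a triangle to the signed sum of its edges. For instance
  ∂[v_0,v_2,v_3] = [v_2,v_3] − [v_0,v_3] + [v_0,v_2],
  ∂[v_2,v_3,v_8] = [v_3,v_8] − [v_2,v_8] + [v_2,v_3].
As a 30×20 matrix over Z this has rank 20, with invariant factors (1,1,1,1,1,1,1,1,1,1,1,1,1,1,1,1,1,1,1,2).

Reading off H_k = ker ∂_k / im ∂_{k+1}:

  H_0: rank C_0 − rank ∂_1 = 10 − 9 = 1, and the invariant factors of ∂_1 are all 1, so H_0 = Z.
  H_1: rank ker ∂_1 − rank ∂_2 = (30 − 9) − 20 = 1, and ∂_2 has invariant factor 2 > 1, so H_1 = Z × Z/2.
  H_2: rank ker ∂_2 − rank ∂_3 = (20 − 20) − 0 = 0, and there is no ∂_3, so H_2 = 0.

As a check, the Euler characteristic is 10 − 30 + 20 = 0, which agrees with 1 − 1 + 0 = 0.
(K is a triangulation of the Klein bottle.)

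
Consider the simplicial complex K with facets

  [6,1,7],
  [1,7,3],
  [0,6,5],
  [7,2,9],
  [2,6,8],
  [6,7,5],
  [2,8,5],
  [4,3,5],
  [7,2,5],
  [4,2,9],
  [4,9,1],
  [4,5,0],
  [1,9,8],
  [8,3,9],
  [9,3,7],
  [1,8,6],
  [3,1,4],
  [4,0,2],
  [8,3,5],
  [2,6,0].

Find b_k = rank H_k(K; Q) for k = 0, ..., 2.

b_0 = 1, b_1 = 1, b_2 = 0.

K has 10 vertices, 30 edges, 20 triangles.
rank ∂_0 = 0, rank ∂_1 = 9 ⇒ b_0 = 10 − 0 − 9 = 1; all invariant factors of ∂_1 are 1 so no torsion. So H_0 = Z.
rank ∂_1 = 9, rank ∂_2 = 20 ⇒ b_1 = 30 − 9 − 20 = 1; ∂_2 has invariant factor(s) [2] giving torsion. So H_1 = Z ⊕ Z/2.
rank ∂_2 = 20, rank ∂_3 = 0 ⇒ b_2 = 20 − 20 − 0 = 0. So H_2 = 0.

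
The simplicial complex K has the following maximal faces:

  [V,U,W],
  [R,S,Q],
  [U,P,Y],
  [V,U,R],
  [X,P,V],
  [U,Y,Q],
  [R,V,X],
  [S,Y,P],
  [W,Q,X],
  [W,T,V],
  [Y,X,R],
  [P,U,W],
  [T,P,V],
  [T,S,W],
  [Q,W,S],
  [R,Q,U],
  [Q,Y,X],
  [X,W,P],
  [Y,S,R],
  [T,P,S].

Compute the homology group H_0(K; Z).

H_0 = Z.

K has 10 vertices, 30 edges, 20 triangles.
rank ∂_0 = 0, rank ∂_1 = 9 ⇒ b_0 = 10 − 0 − 9 = 1; all invariant factors of ∂_1 are 1 so no torsion. So H_0 ≅ Z.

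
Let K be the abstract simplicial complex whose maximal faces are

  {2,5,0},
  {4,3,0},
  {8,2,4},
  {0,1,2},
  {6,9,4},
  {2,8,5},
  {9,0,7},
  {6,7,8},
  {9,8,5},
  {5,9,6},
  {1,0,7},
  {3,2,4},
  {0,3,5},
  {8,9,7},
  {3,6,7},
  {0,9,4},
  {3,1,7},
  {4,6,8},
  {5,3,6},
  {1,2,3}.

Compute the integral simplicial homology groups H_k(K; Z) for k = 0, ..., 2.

Fix the vertex order 0 < 1 < 2 < 3 < 4 < 5 < 6 < 7 < 8 < 9 and write every simplex with vertices in increasing order. Then dim K = 2 and the simplices of K are:

  0-simplices (10): [0], [1], [2], [3], [4], [5], [6], [7], [8], [9]
  1-simplices (30): (30 of them)
  2-simplices (20): (20 of them)

Hence C_0 ≅ Z^10, C_1 ≅ Z^30, C_2 ≅ Z^20.

Boundary ∂_1: C_1 → C_0 is given by ∂[p,q] = [q] − [p].
This gives a 10×30 integer matrix of rank 9; reducing to Smith normal form yields diagonal entries (1,1,1,1,1,1,1,1,1).

The boundary map ∂_2: C_2 → C_1 maps a triangle to the signed sum of its edges. For instance
  ∂[3,6,7] = [6,7] − [3,7] + [3,6],
  ∂[2,5,8] = [5,8] − [2,8] + [2,5].
This gives a 30×20 integer matrix of rank 20; reducing to Smith normal form yields diagonal entries (1,1,1,1,1,1,1,1,1,1,1,1,1,1,1,1,1,1,1,2).

Computing H_k = (kernel of ∂_k) / (image of ∂_{k+1}):

  H_0: rank C_0 − rank ∂_1 = 10 − 9 = 1, and the invariant factors of ∂_1 are all 1, so H_0 ≅ Z.
  H_1: rank ker ∂_1 − rank ∂_2 = (30 − 9) − 20 = 1, and ∂_2 has invariant factor 2 > 1, so H_1 ≅ Z ⊕ Z/2.
  H_2: rank ker ∂_2 − rank ∂_3 = (20 − 20) − 0 = 0, and there is no ∂_3, so H_2 ≅ 0.

H_0 ≅ Z,  H_1 ≅ Z ⊕ Z/2,  H_2 = 0.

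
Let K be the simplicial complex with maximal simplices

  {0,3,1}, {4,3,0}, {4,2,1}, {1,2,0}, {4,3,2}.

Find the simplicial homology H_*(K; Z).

Take the total order 0 < 1 < 2 < 3 < 4 on the vertex set. Then K (dimension 2) consists of the simplices:

  0-simplices (5): [0], [1], [2], [3], [4]
  1-simplices (10): [0,1], [0,2], [0,3], [0,4], [1,2], [1,3], [1,4], [2,3], [2,4], [3,4]
  2-simplices (5): [0,1,2], [0,1,3], [0,3,4], [1,2,4], [2,3,4]

giving chain groups C_0 ≅ Z^5, C_1 ≅ Z^10, C_2 ≅ Z^5.

The boundary map ∂_1: C_1 → C_0 maps an edge to its endpoints' difference, ∂[p,q] = q − p. For instance
  ∂[0,4] = [4] − [0].
The 5×10 boundary matrix has rank 4 and Smith normal form diag(1,1,1,1).

The boundary map ∂_2: C_2 → C_1 maps a triangle to the signed sum of its edges. For instance
  ∂[0,3,4] = [3,4] − [0,4] + [0,3],
  ∂[0,1,3] = [1,3] − [0,3] + [0,1].
As a 10×5 matrix over Z this has rank 5, with invariant factors (1,1,1,1,1).

Computing H_k = (kernel of ∂_k) / (image of ∂_{k+1}):

  H_0: rank C_0 − rank ∂_1 = 5 − 4 = 1, and the invariant factors of ∂_1 are all 1, so H_0 ≅ Z.
  H_1: rank ker ∂_1 − rank ∂_2 = (10 − 4) − 5 = 1, and the invariant factors of ∂_2 are all 1, so H_1 ≅ Z.
  H_2: rank ker ∂_2 − rank ∂_3 = (5 − 5) − 0 = 0, and there is no ∂_3, so H_2 ≅ 0.

H_0 ≅ Z,  H_1 ≅ Z,  H_2 = 0.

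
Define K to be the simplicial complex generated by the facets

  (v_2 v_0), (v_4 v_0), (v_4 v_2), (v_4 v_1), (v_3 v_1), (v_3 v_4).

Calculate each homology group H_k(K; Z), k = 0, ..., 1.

Take the total order v_0 < v_1 < v_2 < v_3 < v_4 on the vertex set. Then K (dimension 1) consists of the simplices:

  0-simplices (5): [v_0], [v_1], [v_2], [v_3], [v_4]
  1-simplices (6): [v_0,v_2], [v_0,v_4], [v_1,v_3], [v_1,v_4], [v_2,v_4], [v_3,v_4]

Hence C_0 ≅ Z^5, C_1 ≅ Z^6.

Boundary ∂_1: C_1 → C_0 sends each edge [p,q] (with p < q) to q − p. For instance
  ∂[v_0,v_4] = [v_4] − [v_0].
As a 5×6 matrix over Z this has rank 4, with invariant factors (1,1,1,1).

Computing H_k = (kernel of ∂_k) / (image of ∂_{k+1}):

  H_0: rank C_0 − rank ∂_1 = 5 − 4 = 1, and the invariant factors of ∂_1 are all 1, so H_0 = Z.
  H_1: rank ker ∂_1 − rank ∂_2 = (6 − 4) − 0 = 2, and there is no ∂_2, so H_1 = Z^2.

H_0 ≅ Z,  H_1 ≅ Z^2.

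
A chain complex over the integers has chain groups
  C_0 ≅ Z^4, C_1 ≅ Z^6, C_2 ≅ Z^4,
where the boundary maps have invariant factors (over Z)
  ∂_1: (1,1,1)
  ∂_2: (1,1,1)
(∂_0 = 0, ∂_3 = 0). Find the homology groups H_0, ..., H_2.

H_0: b_0 = 4 − 0 − 3 = 1; torsion from ∂_1 factors > 1: none. So H_0 = Z.
H_1: b_1 = 6 − 3 − 3 = 0; torsion from ∂_2 factors > 1: none. So H_1 = 0.
H_2: b_2 = 4 − 3 − 0 = 1; torsion from ∂_3 factors > 1: none. So H_2 = Z.

H_0 = Z,  H_1 = 0,  H_2 = Z.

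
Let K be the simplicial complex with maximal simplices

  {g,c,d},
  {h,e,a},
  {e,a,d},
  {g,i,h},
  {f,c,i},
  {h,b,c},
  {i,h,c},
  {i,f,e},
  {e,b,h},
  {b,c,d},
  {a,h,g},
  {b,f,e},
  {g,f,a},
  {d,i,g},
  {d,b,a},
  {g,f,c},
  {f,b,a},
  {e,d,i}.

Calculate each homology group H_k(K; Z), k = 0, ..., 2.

Take the total order a < b < c < d < e < f < g < h < i on the vertex set. Then K (dimension 2) consists of the simplices:

  0-simplices (9): a, b, c, d, e, f, g, h, i
  1-simplices (27): ab, ad, ae, af, ag, ah, bc, bd, be, bf, bh, cd, cf, cg, ch, ci, de, dg, di, ef, eh, ei, fg, fi, gh, gi, hi
  2-simplices (18): abd, abf, ade, aeh, afg, agh, bcd, bch, bef, beh, cdg, cfg, cfi, chi, dei, dgi, efi, ghi

Hence C_0 ≅ Z^9, C_1 ≅ Z^27, C_2 ≅ Z^18.

The boundary map ∂_1: C_1 → C_0 sends each edge [p,q] (with p < q) to q − p. For instance
  ∂ei = i − e.
This gives a 9×27 integer matrix of rank 8; reducing to Smith normal form yields diagonal entries (1,1,1,1,1,1,1,1).

Boundary ∂_2: C_2 → C_1 maps a triangle to the signed sum of its edges. For instance
  ∂aeh = eh − ah + ae,
  ∂abf = bf − af + ab.
As a 27×18 matrix over Z this has rank 18, with invariant factors (1,1,1,1,1,1,1,1,1,1,1,1,1,1,1,1,1,2).

Reading off H_k = ker ∂_k / im ∂_{k+1}:

  H_0: rank C_0 − rank ∂_1 = 9 − 8 = 1, and the invariant factors of ∂_1 are all 1, so H_0 = Z.
  H_1: rank ker ∂_1 − rank ∂_2 = (27 − 8) − 18 = 1, and ∂_2 has invariant factor 2 > 1, so H_1 = Z ⊕ Z/2.
  H_2: rank ker ∂_2 − rank ∂_3 = (18 − 18) − 0 = 0, and there is no ∂_3, so H_2 = 0.

H_0 ≅ Z,  H_1 ≅ Z ⊕ Z/2,  H_2 = 0.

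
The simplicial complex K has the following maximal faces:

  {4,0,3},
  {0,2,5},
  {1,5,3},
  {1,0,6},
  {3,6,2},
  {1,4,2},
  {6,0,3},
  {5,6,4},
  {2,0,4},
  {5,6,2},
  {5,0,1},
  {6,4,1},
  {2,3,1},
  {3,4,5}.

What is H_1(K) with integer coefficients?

H_1 = Z^2.

Take the total order 0 < 1 < 2 < 3 < 4 < 5 < 6 on the vertex set. Then K (dimension 2) consists of the simplices:

  0-simplices (7): [0], [1], [2], [3], [4], [5], [6]
  1-simplices (21): [0,1], [0,2], [0,3], [0,4], [0,5], [0,6], [1,2], [1,3], [1,4], [1,5], [1,6], [2,3], [2,4], [2,5], [2,6], [3,4], [3,5], [3,6], [4,5], [4,6], [5,6]
  2-simplices (14): [0,1,5], [0,1,6], [0,2,4], [0,2,5], [0,3,4], [0,3,6], [1,2,3], [1,2,4], [1,3,5], [1,4,6], [2,3,6], [2,5,6], [3,4,5], [4,5,6]

Hence C_0 ≅ Z^7, C_1 ≅ Z^21, C_2 ≅ Z^14.

∂_1: C_1 → C_0 sends each edge [p,q] (with p < q) to q − p.
This gives a 7×21 integer matrix of rank 6; reducing to Smith normal form yields diagonal entries (1,1,1,1,1,1).

∂_2: C_2 → C_1 maps a triangle to the signed sum of its edges. For instance
  ∂[0,3,4] = [3,4] − [0,4] + [0,3],
  ∂[0,3,6] = [3,6] − [0,6] + [0,3].
The resulting 21×14 matrix has rank 13, and its Smith normal form has invariant factors (1,1,1,1,1,1,1,1,1,1,1,1,1).

From H_k ≅ ker(∂_k) / im(∂_{k+1}) we obtain:

  H_1: rank ker ∂_1 − rank ∂_2 = (21 − 6) − 13 = 2, and the invariant factors of ∂_2 are all 1, so H_1 = Z^2.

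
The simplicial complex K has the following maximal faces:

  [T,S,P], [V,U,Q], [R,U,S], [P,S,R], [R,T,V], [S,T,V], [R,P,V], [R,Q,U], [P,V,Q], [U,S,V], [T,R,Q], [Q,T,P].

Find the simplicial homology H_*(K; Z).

H_0 ≅ Z,  H_1 ≅ Z/2,  H_2 = 0.

Order the vertices as P < Q < R < S < T < U < V. Listing each simplex with vertices in this order, K has dimension 2 with simplices:

  0-simplices (7): P, Q, R, S, T, U, V
  1-simplices (18): PQ, PR, PS, PT, PV, QR, QT, QU, QV, RS, RT, RU, RV, ST, SU, SV, TV, UV
  2-simplices (12): PQT, PQV, PRS, PRV, PST, QRT, QRU, QUV, RSU, RTV, STV, SUV

giving chain groups C_0 ≅ Z^7, C_1 ≅ Z^18, C_2 ≅ Z^12.

∂_1: C_1 → C_0 sends each edge [p,q] (with p < q) to q − p. For instance
  ∂PQ = Q − P.
The resulting 7×18 matrix has rank 6, and its Smith normal form has invariant factors (1,1,1,1,1,1).

The boundary map ∂_2: C_2 → C_1 sends each 2-simplex [p,q,r] to [q,r] − [p,r] + [p,q]. For instance
  ∂RTV = TV − RV + RT,
  ∂PRV = RV − PV + PR.
As a 18×12 matrix over Z this has rank 12, with invariant factors (1,1,1,1,1,1,1,1,1,1,1,2).

Now H_k = ker ∂_k / im ∂_{k+1}, so:

  H_0: rank C_0 − rank ∂_1 = 7 − 6 = 1, and the invariant factors of ∂_1 are all 1, so H_0 = Z.
  H_1: rank ker ∂_1 − rank ∂_2 = (18 − 6) − 12 = 0, and ∂_2 has invariant factor 2 > 1, so H_1 = Z/2.
  H_2: rank ker ∂_2 − rank ∂_3 = (12 − 12) − 0 = 0, and there is no ∂_3, so H_2 = 0.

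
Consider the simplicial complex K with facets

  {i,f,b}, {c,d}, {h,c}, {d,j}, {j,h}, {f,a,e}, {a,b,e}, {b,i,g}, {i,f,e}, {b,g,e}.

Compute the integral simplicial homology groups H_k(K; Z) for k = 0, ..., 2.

Order the vertices as a < b < c < d < e < f < g < h < i < j. Listing each simplex with vertices in this order, K has dimension 2 with simplices:

  0-simplices (10): a, b, c, d, e, f, g, h, i, j
  1-simplices (16): ab, ae, af, be, bf, bg, bi, cd, ch, dj, ef, eg, ei, fi, gi, hj
  2-simplices (6): abe, aef, beg, bfi, bgi, efi

giving chain groups C_0 ≅ Z^10, C_1 ≅ Z^16, C_2 ≅ Z^6.

Boundary ∂_1: C_1 → C_0 is given by ∂[p,q] = [q] − [p]. For instance
  ∂ch = h − c.
This gives a 10×16 integer matrix of rank 8; reducing to Smith normal form yields diagonal entries (1,1,1,1,1,1,1,1).

The boundary map ∂_2: C_2 → C_1 sends each 2-simplex [p,q,r] to [q,r] − [p,r] + [p,q]. For instance
  ∂beg = eg − bg + be,
  ∂efi = fi − ei + ef.
This gives a 16×6 integer matrix of rank 6; reducing to Smith normal form yields diagonal entries (1,1,1,1,1,1).

Computing H_k = (kernel of ∂_k) / (image of ∂_{k+1}):

  H_0: rank C_0 − rank ∂_1 = 10 − 8 = 2, and the invariant factors of ∂_1 are all 1, so H_0 = Z^2.
  H_1: rank ker ∂_1 − rank ∂_2 = (16 − 8) − 6 = 2, and the invariant factors of ∂_2 are all 1, so H_1 = Z^2.
  H_2: rank ker ∂_2 − rank ∂_3 = (6 − 6) − 0 = 0, and there is no ∂_3, so H_2 = 0.

As a check, the Euler characteristic is 10 − 16 + 6 = 0, which agrees with 2 − 2 + 0 = 0.
(K is a triangulation of the disjoint union of the cylinder S^1 x I and the circle S^1.)

H_0 = Z^2,  H_1 = Z^2,  H_2 = 0.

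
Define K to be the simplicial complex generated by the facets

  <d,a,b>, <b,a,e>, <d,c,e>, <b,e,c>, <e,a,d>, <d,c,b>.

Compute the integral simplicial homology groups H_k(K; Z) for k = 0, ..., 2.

H_0 = Z,  H_1 = 0,  H_2 = Z.

Take the total order a < b < c < d < e on the vertex set. Then K (dimension 2) consists of the simplices:

  0-simplices (5): a, b, c, d, e
  1-simplices (9): ab, ad, ae, bc, bd, be, cd, ce, de
  2-simplices (6): abd, abe, ade, bcd, bce, cde

so the chain groups are C_0 ≅ Z^5, C_1 ≅ Z^9, C_2 ≅ Z^6.

Boundary ∂_1: C_1 → C_0 is given by ∂[p,q] = [q] − [p].
As a 5×9 matrix over Z this has rank 4, with invariant factors (1,1,1,1).

The boundary map ∂_2: C_2 → C_1 sends each 2-simplex [p,q,r] to [q,r] − [p,r] + [p,q]. For instance
  ∂abd = bd − ad + ab,
  ∂ade = de − ae + ad.
As a 9×6 matrix over Z this has rank 5, with invariant factors (1,1,1,1,1).

From H_k ≅ ker(∂_k) / im(∂_{k+1}) we obtain:

  H_0: rank C_0 − rank ∂_1 = 5 − 4 = 1, and the invariant factors of ∂_1 are all 1, so H_0 = Z.
  H_1: rank ker ∂_1 − rank ∂_2 = (9 − 4) − 5 = 0, and the invariant factors of ∂_2 are all 1, so H_1 = 0.
  H_2: rank ker ∂_2 − rank ∂_3 = (6 − 5) − 0 = 1, and there is no ∂_3, so H_2 = Z.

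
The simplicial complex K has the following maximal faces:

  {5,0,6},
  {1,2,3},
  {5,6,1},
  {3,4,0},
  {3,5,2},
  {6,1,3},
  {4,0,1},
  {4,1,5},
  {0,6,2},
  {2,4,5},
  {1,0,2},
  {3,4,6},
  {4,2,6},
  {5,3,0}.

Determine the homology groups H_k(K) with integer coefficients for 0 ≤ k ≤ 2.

H_0 = Z,  H_1 = Z^2,  H_2 = Z.

We work with the vertex ordering 0 < 1 < 2 < 3 < 4 < 5 < 6. The simplices of K, each written with vertices in increasing order, are:

  0-simplices (7): [0], [1], [2], [3], [4], [5], [6]
  1-simplices (21): [0,1], [0,2], [0,3], [0,4], [0,5], [0,6], [1,2], [1,3], [1,4], [1,5], [1,6], [2,3], [2,4], [2,5], [2,6], [3,4], [3,5], [3,6], [4,5], [4,6], [5,6]
  2-simplices (14): [0,1,2], [0,1,4], [0,2,6], [0,3,4], [0,3,5], [0,5,6], [1,2,3], [1,3,6], [1,4,5], [1,5,6], [2,3,5], [2,4,5], [2,4,6], [3,4,6]

giving chain groups C_0 ≅ Z^7, C_1 ≅ Z^21, C_2 ≅ Z^14.

Boundary ∂_1: C_1 → C_0 sends each edge [p,q] (with p < q) to q − p. For instance
  ∂[1,4] = [4] − [1].
The 7×21 boundary matrix has rank 6 and Smith normal form diag(1,1,1,1,1,1).

The boundary map ∂_2: C_2 → C_1 maps a triangle to the signed sum of its edges. For instance
  ∂[0,1,2] = [1,2] − [0,2] + [0,1],
  ∂[0,1,4] = [1,4] − [0,4] + [0,1].
This gives a 21×14 integer matrix of rank 13; reducing to Smith normal form yields diagonal entries (1,1,1,1,1,1,1,1,1,1,1,1,1).

Now H_k = ker ∂_k / im ∂_{k+1}, so:

  H_0: rank C_0 − rank ∂_1 = 7 − 6 = 1, and the invariant factors of ∂_1 are all 1, so H_0 ≅ Z.
  H_1: rank ker ∂_1 − rank ∂_2 = (21 − 6) − 13 = 2, and the invariant factors of ∂_2 are all 1, so H_1 ≅ Z^2.
  H_2: rank ker ∂_2 − rank ∂_3 = (14 − 13) − 0 = 1, and there is no ∂_3, so H_2 ≅ Z.

(K is a triangulation of the torus T^2.)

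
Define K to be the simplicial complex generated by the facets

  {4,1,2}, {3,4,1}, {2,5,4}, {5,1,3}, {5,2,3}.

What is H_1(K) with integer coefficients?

H_1 = Z.

We work with the vertex ordering 1 < 2 < 3 < 4 < 5. The simplices of K, each written with vertices in increasing order, are:

  0-simplices (5): [1], [2], [3], [4], [5]
  1-simplices (10): [1,2], [1,3], [1,4], [1,5], [2,3], [2,4], [2,5], [3,4], [3,5], [4,5]
  2-simplices (5): [1,2,4], [1,3,4], [1,3,5], [2,3,5], [2,4,5]

giving chain groups C_0 ≅ Z^5, C_1 ≅ Z^10, C_2 ≅ Z^5.

The boundary map ∂_1: C_1 → C_0 maps an edge to its endpoints' difference, ∂[p,q] = q − p.
As a 5×10 matrix over Z this has rank 4, with invariant factors (1,1,1,1).

The boundary map ∂_2: C_2 → C_1 sends each 2-simplex [p,q,r] to [q,r] − [p,r] + [p,q]. For instance
  ∂[1,3,4] = [3,4] − [1,4] + [1,3],
  ∂[1,3,5] = [3,5] − [1,5] + [1,3].
The 10×5 boundary matrix has rank 5 and Smith normal form diag(1,1,1,1,1).

Now H_k = ker ∂_k / im ∂_{k+1}, so:

  H_1: rank ker ∂_1 − rank ∂_2 = (10 − 4) − 5 = 1, and the invariant factors of ∂_2 are all 1, so H_1 ≅ Z.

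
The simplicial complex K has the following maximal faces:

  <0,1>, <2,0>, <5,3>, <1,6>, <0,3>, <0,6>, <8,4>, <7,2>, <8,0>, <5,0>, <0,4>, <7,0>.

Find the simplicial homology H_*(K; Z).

Order the vertices as 0 < 1 < 2 < 3 < 4 < 5 < 6 < 7 < 8. Listing each simplex with vertices in this order, K has dimension 1 with simplices:

  0-simplices (9): [0], [1], [2], [3], [4], [5], [6], [7], [8]
  1-simplices (12): [0,1], [0,2], [0,3], [0,4], [0,5], [0,6], [0,7], [0,8], [1,6], [2,7], [3,5], [4,8]

giving chain groups C_0 ≅ Z^9, C_1 ≅ Z^12.

Boundary ∂_1: C_1 → C_0 is given by ∂[p,q] = [q] − [p]. For instance
  ∂[0,1] = [1] − [0].
The resulting 9×12 matrix has rank 8, and its Smith normal form has invariant factors (1,1,1,1,1,1,1,1).

Computing H_k = (kernel of ∂_k) / (image of ∂_{k+1}):

  H_0: rank C_0 − rank ∂_1 = 9 − 8 = 1, and the invariant factors of ∂_1 are all 1, so H_0 ≅ Z.
  H_1: rank ker ∂_1 − rank ∂_2 = (12 − 8) − 0 = 4, and there is no ∂_2, so H_1 ≅ Z^4.

As a check, the Euler characteristic is 9 − 12 = -3, which agrees with 1 − 4 = -3.

H_0 = Z,  H_1 = Z^4.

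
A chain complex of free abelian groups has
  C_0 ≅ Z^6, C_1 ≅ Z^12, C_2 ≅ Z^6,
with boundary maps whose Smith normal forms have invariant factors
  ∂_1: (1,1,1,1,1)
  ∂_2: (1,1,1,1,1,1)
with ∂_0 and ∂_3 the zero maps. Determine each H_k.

H_0 = Z,  H_1 = Z,  H_2 = 0.

H_0: b_0 = 6 − 0 − 5 = 1; torsion from ∂_1 factors > 1: none. So H_0 = Z.
H_1: b_1 = 12 − 5 − 6 = 1; torsion from ∂_2 factors > 1: none. So H_1 = Z.
H_2: b_2 = 6 − 6 − 0 = 0; torsion from ∂_3 factors > 1: none. So H_2 = 0.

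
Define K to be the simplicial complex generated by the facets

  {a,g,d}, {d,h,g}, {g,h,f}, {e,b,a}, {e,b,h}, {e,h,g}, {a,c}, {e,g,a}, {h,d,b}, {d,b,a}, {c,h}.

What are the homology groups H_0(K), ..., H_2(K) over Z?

K has 8 vertices, 16 edges, 9 triangles.
rank ∂_0 = 0, rank ∂_1 = 7 ⇒ b_0 = 8 − 0 − 7 = 1; all invariant factors of ∂_1 are 1 so no torsion. So H_0 ≅ Z.
rank ∂_1 = 7, rank ∂_2 = 8 ⇒ b_1 = 16 − 7 − 8 = 1; all invariant factors of ∂_2 are 1 so no torsion. So H_1 ≅ Z.
rank ∂_2 = 8, rank ∂_3 = 0 ⇒ b_2 = 9 − 8 − 0 = 1. So H_2 ≅ Z.

H_0 = Z,  H_1 = Z,  H_2 = Z.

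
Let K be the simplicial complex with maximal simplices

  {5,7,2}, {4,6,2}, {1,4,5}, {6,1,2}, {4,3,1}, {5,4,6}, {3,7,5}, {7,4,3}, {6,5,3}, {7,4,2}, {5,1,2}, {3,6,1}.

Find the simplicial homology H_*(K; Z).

H_0 = Z,  H_1 = Z/2Z,  H_2 = 0.

We work with the vertex ordering 1 < 2 < 3 < 4 < 5 < 6 < 7. The simplices of K, each written with vertices in increasing order, are:

  0-simplices (7): [1], [2], [3], [4], [5], [6], [7]
  1-simplices (18): [1,2], [1,3], [1,4], [1,5], [1,6], [2,4], [2,5], [2,6], [2,7], [3,4], [3,5], [3,6], [3,7], [4,5], [4,6], [4,7], [5,6], [5,7]
  2-simplices (12): [1,2,5], [1,2,6], [1,3,4], [1,3,6], [1,4,5], [2,4,6], [2,4,7], [2,5,7], [3,4,7], [3,5,6], [3,5,7], [4,5,6]

so the chain groups are C_0 ≅ Z^7, C_1 ≅ Z^18, C_2 ≅ Z^12.

Boundary ∂_1: C_1 → C_0 maps an edge to its endpoints' difference, ∂[p,q] = q − p. For instance
  ∂[4,6] = [6] − [4].
This gives a 7×18 integer matrix of rank 6; reducing to Smith normal form yields diagonal entries (1,1,1,1,1,1).

Boundary ∂_2: C_2 → C_1 sends each 2-simplex [p,q,r] to [q,r] − [p,r] + [p,q]. For instance
  ∂[3,4,7] = [4,7] − [3,7] + [3,4],
  ∂[2,4,7] = [4,7] − [2,7] + [2,4].
This gives a 18×12 integer matrix of rank 12; reducing to Smith normal form yields diagonal entries (1,1,1,1,1,1,1,1,1,1,1,2).

Now H_k = ker ∂_k / im ∂_{k+1}, so:

  H_0: rank C_0 − rank ∂_1 = 7 − 6 = 1, and the invariant factors of ∂_1 are all 1, so H_0 = Z.
  H_1: rank ker ∂_1 − rank ∂_2 = (18 − 6) − 12 = 0, and ∂_2 has invariant factor 2 > 1, so H_1 = Z/2Z.
  H_2: rank ker ∂_2 − rank ∂_3 = (12 − 12) − 0 = 0, and there is no ∂_3, so H_2 = 0.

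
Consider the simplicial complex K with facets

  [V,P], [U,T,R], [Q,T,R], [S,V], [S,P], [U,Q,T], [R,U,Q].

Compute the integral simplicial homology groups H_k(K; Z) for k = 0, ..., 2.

Order the vertices as P < Q < R < S < T < U < V. Listing each simplex with vertices in this order, K has dimension 2 with simplices:

  0-simplices (7): P, Q, R, S, T, U, V
  1-simplices (9): PS, PV, QR, QT, QU, RT, RU, SV, TU
  2-simplices (4): QRT, QRU, QTU, RTU

giving chain groups C_0 ≅ Z^7, C_1 ≅ Z^9, C_2 ≅ Z^4.

The boundary map ∂_1: C_1 → C_0 sends each edge [p,q] (with p < q) to q − p. For instance
  ∂RT = T − R.
This gives a 7×9 integer matrix of rank 5; reducing to Smith normal form yields diagonal entries (1,1,1,1,1).

∂_2: C_2 → C_1 maps a triangle to the signed sum of its edges. For instance
  ∂QRT = RT − QT + QR,
  ∂QTU = TU − QU + QT.
The 9×4 boundary matrix has rank 3 and Smith normal form diag(1,1,1).

Now H_k = ker ∂_k / im ∂_{k+1}, so:

  H_0: rank C_0 − rank ∂_1 = 7 − 5 = 2, and the invariant factors of ∂_1 are all 1, so H_0 ≅ Z^2.
  H_1: rank ker ∂_1 − rank ∂_2 = (9 − 5) − 3 = 1, and the invariant factors of ∂_2 are all 1, so H_1 ≅ Z.
  H_2: rank ker ∂_2 − rank ∂_3 = (4 − 3) − 0 = 1, and there is no ∂_3, so H_2 ≅ Z.

(K is a triangulation of the disjoint union of the circle S^1 and the 2-sphere S^2.)

H_0 ≅ Z^2,  H_1 ≅ Z,  H_2 ≅ Z.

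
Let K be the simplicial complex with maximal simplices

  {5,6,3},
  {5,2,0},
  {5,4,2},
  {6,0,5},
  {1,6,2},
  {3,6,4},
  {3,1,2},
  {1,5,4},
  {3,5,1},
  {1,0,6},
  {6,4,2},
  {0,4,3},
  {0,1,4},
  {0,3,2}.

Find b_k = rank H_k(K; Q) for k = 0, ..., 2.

b_0 = 1, b_1 = 2, b_2 = 1.

Take the total order 0 < 1 < 2 < 3 < 4 < 5 < 6 on the vertex set. Then K (dimension 2) consists of the simplices:

  0-simplices (7): [0], [1], [2], [3], [4], [5], [6]
  1-simplices (21): [0,1], [0,2], [0,3], [0,4], [0,5], [0,6], [1,2], [1,3], [1,4], [1,5], [1,6], [2,3], [2,4], [2,5], [2,6], [3,4], [3,5], [3,6], [4,5], [4,6], [5,6]
  2-simplices (14): [0,1,4], [0,1,6], [0,2,3], [0,2,5], [0,3,4], [0,5,6], [1,2,3], [1,2,6], [1,3,5], [1,4,5], [2,4,5], [2,4,6], [3,4,6], [3,5,6]

giving chain groups C_0 ≅ Z^7, C_1 ≅ Z^21, C_2 ≅ Z^14.

Boundary ∂_1: C_1 → C_0 is given by ∂[p,q] = [q] − [p]. For instance
  ∂[0,3] = [3] − [0].
The resulting 7×21 matrix has rank 6, and its Smith normal form has invariant factors (1,1,1,1,1,1).

∂_2: C_2 → C_1 maps a triangle to the signed sum of its edges. For instance
  ∂[0,3,4] = [3,4] − [0,4] + [0,3],
  ∂[0,1,6] = [1,6] − [0,6] + [0,1].
The 21×14 boundary matrix has rank 13 and Smith normal form diag(1,1,1,1,1,1,1,1,1,1,1,1,1).

From H_k ≅ ker(∂_k) / im(∂_{k+1}) we obtain:

  H_0: rank C_0 − rank ∂_1 = 7 − 6 = 1, and the invariant factors of ∂_1 are all 1, so H_0 ≅ Z.
  H_1: rank ker ∂_1 − rank ∂_2 = (21 − 6) − 13 = 2, and the invariant factors of ∂_2 are all 1, so H_1 ≅ Z^2.
  H_2: rank ker ∂_2 − rank ∂_3 = (14 − 13) − 0 = 1, and there is no ∂_3, so H_2 ≅ Z.

Hence the Betti numbers are b_0 = 1, b_1 = 2, b_2 = 1.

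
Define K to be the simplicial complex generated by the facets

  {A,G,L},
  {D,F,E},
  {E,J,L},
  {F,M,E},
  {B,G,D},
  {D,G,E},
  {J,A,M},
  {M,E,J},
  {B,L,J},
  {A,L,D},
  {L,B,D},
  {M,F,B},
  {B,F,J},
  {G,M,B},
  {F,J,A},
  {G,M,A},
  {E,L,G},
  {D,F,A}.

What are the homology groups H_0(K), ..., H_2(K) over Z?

K has 9 vertices, 27 edges, 18 triangles.
rank ∂_0 = 0, rank ∂_1 = 8 ⇒ b_0 = 9 − 0 − 8 = 1; all invariant factors of ∂_1 are 1 so no torsion. So H_0 = Z.
rank ∂_1 = 8, rank ∂_2 = 18 ⇒ b_1 = 27 − 8 − 18 = 1; ∂_2 has invariant factor(s) [2] giving torsion. So H_1 = Z ⊕ Z/2.
rank ∂_2 = 18, rank ∂_3 = 0 ⇒ b_2 = 18 − 18 − 0 = 0. So H_2 = 0.

H_0 ≅ Z,  H_1 ≅ Z ⊕ Z/2,  H_2 = 0.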